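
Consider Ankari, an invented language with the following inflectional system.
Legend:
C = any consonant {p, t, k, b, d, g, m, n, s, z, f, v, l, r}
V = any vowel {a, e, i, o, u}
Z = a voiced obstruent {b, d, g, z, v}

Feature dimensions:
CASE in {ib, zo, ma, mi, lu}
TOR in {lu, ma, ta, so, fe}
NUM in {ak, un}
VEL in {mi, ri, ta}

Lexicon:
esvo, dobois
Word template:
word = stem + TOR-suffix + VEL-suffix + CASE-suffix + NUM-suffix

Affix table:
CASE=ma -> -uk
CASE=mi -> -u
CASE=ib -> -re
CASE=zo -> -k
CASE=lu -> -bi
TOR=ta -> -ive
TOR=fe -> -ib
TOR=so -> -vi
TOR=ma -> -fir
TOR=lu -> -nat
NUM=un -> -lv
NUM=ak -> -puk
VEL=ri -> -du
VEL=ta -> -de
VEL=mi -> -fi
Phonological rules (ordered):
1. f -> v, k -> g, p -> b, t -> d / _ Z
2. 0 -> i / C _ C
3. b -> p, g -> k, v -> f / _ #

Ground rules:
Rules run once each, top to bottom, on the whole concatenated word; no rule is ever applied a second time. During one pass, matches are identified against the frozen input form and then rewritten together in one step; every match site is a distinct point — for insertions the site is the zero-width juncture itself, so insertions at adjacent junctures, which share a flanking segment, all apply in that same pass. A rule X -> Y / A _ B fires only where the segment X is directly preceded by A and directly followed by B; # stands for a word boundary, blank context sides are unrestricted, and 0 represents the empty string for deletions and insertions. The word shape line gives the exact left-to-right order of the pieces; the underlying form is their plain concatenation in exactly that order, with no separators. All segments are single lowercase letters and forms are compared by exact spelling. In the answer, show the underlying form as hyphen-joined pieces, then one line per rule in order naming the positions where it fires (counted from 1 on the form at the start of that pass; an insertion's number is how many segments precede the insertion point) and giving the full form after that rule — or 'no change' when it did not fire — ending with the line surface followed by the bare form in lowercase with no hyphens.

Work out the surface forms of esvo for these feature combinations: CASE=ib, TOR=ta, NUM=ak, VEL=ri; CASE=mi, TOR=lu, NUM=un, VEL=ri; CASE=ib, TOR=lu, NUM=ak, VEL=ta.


cell CASE=ib, TOR=ta, NUM=ak, VEL=ri:
underlying: esvo-ive-du-re-puk
1. f -> v, k -> g, p -> b, t -> d / _ Z: no change
2. 0 -> i / C _ C: inserts after position(s) 2: esivoivedurepuk
3. b -> p, g -> k, v -> f / _ #: no change
surface: esivoivedurepuk

cell CASE=mi, TOR=lu, NUM=un, VEL=ri:
underlying: esvo-nat-du-u-lv
1. f -> v, k -> g, p -> b, t -> d / _ Z: fires at position(s) 7: esvonadduulv
2. 0 -> i / C _ C: inserts after position(s) 2, 7, 11: esivonadiduuliv
3. b -> p, g -> k, v -> f / _ #: fires at position(s) 15: esivonadiduulif
surface: esivonadiduulif

cell CASE=ib, TOR=lu, NUM=ak, VEL=ta:
underlying: esvo-nat-de-re-puk
1. f -> v, k -> g, p -> b, t -> d / _ Z: fires at position(s) 7: esvonadderepuk
2. 0 -> i / C _ C: inserts after position(s) 2, 7: esivonadiderepuk
3. b -> p, g -> k, v -> f / _ #: no change
surface: esivonadiderepuk


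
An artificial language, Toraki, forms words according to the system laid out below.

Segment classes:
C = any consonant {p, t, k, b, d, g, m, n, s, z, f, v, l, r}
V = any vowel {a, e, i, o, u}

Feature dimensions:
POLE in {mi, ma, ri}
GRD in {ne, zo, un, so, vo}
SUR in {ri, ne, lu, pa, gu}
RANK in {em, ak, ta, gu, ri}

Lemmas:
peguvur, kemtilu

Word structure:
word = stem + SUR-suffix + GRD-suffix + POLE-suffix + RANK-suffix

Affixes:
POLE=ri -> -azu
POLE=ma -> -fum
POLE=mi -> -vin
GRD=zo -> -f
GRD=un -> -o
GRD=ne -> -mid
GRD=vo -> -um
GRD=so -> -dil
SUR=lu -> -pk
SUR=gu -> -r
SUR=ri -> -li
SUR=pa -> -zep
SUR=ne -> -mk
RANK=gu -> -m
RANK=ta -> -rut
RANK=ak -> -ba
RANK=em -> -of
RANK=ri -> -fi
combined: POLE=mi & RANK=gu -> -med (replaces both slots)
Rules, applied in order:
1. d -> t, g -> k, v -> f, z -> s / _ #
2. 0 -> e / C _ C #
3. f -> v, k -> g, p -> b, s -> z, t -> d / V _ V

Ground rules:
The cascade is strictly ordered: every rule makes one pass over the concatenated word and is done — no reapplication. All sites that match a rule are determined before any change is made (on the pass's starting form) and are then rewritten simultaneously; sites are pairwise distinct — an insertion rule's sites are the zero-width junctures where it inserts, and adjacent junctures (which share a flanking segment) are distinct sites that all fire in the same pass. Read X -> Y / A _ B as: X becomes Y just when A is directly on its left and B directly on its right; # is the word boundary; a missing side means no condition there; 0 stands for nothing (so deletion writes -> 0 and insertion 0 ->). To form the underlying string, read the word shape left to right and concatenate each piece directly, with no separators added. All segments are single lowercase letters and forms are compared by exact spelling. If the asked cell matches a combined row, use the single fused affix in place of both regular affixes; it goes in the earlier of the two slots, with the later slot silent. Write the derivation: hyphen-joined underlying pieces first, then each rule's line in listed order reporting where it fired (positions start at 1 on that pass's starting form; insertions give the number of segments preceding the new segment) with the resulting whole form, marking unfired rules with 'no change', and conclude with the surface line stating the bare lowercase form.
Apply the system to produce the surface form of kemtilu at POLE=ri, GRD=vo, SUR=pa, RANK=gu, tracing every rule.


underlying: kemtilu-zep-um-azu-m
1. d -> t, g -> k, v -> f, z -> s / _ #: no change
2. 0 -> e / C _ C #: no change
3. f -> v, k -> g, p -> b, s -> z, t -> d / V _ V: fires at position(s) 10: kemtiluzebumazum
surface: kemtiluzebumazum


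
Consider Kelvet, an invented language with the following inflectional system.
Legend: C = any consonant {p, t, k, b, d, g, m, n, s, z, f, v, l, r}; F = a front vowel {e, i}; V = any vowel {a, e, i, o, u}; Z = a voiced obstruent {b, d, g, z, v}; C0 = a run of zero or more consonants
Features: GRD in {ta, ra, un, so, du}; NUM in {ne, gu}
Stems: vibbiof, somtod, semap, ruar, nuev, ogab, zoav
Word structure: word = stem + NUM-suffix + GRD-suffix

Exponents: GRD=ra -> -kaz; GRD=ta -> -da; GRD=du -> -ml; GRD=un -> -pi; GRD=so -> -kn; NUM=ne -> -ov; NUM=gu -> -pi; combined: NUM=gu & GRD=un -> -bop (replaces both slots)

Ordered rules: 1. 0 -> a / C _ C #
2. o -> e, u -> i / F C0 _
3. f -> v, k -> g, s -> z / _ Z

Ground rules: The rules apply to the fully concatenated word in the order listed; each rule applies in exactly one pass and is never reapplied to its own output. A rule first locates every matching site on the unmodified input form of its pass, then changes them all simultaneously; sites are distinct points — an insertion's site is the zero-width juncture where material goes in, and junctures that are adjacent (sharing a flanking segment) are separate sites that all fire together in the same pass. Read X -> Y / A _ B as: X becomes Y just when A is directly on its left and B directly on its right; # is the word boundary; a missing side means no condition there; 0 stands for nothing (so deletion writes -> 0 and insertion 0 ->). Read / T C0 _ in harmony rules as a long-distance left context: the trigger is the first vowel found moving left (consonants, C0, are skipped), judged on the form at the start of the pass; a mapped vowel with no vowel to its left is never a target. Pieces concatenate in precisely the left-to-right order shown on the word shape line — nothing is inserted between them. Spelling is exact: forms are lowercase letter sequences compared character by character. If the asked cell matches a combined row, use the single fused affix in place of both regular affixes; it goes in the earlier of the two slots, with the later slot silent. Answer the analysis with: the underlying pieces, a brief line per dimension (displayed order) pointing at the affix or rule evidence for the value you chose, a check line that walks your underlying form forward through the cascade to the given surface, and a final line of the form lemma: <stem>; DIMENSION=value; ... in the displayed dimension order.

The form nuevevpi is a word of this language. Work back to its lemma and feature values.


underlying: nuev-ov-pi
GRD=un - signalled by the affix -pi
NUM=ne - signalled by the affix -ov
check: nuevovpi -> nuevovpi -> nuevevpi -> nuevevpi
lemma: nuev; GRD=un; NUM=ne


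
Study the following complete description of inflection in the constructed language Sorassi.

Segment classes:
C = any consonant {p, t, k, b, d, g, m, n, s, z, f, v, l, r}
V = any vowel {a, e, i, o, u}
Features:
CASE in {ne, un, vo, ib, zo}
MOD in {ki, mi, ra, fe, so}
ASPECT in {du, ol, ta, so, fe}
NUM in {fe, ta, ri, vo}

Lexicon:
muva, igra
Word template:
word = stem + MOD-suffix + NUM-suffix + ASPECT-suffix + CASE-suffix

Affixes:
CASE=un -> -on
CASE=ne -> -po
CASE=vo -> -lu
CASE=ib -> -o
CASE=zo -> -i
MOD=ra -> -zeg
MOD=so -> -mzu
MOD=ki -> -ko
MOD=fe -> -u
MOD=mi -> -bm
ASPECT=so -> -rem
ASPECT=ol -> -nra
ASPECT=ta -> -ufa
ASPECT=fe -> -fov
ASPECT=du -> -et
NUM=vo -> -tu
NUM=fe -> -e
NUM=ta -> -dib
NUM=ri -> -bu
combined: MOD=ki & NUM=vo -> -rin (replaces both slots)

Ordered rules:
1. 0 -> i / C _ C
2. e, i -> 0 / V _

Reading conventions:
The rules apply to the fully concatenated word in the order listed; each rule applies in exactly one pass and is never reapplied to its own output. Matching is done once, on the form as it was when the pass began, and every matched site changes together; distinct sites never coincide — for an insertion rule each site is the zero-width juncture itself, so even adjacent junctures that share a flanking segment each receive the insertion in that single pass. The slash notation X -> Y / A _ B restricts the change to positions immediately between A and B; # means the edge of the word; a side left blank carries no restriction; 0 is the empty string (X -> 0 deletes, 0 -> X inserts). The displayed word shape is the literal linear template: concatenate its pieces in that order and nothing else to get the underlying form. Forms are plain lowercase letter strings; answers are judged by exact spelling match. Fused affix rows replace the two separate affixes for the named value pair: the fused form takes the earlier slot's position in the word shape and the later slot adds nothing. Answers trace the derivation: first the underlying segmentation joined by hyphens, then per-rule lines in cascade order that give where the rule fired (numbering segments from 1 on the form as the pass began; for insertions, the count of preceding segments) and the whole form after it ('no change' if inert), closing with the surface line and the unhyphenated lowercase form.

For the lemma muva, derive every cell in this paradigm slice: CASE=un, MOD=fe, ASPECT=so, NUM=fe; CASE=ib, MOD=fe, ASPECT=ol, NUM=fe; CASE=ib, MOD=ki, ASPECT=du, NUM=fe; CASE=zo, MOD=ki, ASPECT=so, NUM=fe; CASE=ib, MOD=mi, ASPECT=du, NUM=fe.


cell CASE=un, MOD=fe, ASPECT=so, NUM=fe:
underlying: muva-u-e-rem-on
1. 0 -> i / C _ C: no change
2. e, i -> 0 / V _: fires at position(s) 6: muvauremon
surface: muvauremon

cell CASE=ib, MOD=fe, ASPECT=ol, NUM=fe:
underlying: muva-u-e-nra-o
1. 0 -> i / C _ C: inserts after position(s) 7: muvauenirao
2. e, i -> 0 / V _: fires at position(s) 6: muvaunirao
surface: muvaunirao

cell CASE=ib, MOD=ki, ASPECT=du, NUM=fe:
underlying: muva-ko-e-et-o
1. 0 -> i / C _ C: no change
2. e, i -> 0 / V _: fires at position(s) 7, 8: muvakoto
surface: muvakoto

cell CASE=zo, MOD=ki, ASPECT=so, NUM=fe:
underlying: muva-ko-e-rem-i
1. 0 -> i / C _ C: no change
2. e, i -> 0 / V _: fires at position(s) 7: muvakoremi
surface: muvakoremi

cell CASE=ib, MOD=mi, ASPECT=du, NUM=fe:
underlying: muva-bm-e-et-o
1. 0 -> i / C _ C: inserts after position(s) 5: muvabimeeto
2. e, i -> 0 / V _: fires at position(s) 9: muvabimeto
surface: muvabimeto


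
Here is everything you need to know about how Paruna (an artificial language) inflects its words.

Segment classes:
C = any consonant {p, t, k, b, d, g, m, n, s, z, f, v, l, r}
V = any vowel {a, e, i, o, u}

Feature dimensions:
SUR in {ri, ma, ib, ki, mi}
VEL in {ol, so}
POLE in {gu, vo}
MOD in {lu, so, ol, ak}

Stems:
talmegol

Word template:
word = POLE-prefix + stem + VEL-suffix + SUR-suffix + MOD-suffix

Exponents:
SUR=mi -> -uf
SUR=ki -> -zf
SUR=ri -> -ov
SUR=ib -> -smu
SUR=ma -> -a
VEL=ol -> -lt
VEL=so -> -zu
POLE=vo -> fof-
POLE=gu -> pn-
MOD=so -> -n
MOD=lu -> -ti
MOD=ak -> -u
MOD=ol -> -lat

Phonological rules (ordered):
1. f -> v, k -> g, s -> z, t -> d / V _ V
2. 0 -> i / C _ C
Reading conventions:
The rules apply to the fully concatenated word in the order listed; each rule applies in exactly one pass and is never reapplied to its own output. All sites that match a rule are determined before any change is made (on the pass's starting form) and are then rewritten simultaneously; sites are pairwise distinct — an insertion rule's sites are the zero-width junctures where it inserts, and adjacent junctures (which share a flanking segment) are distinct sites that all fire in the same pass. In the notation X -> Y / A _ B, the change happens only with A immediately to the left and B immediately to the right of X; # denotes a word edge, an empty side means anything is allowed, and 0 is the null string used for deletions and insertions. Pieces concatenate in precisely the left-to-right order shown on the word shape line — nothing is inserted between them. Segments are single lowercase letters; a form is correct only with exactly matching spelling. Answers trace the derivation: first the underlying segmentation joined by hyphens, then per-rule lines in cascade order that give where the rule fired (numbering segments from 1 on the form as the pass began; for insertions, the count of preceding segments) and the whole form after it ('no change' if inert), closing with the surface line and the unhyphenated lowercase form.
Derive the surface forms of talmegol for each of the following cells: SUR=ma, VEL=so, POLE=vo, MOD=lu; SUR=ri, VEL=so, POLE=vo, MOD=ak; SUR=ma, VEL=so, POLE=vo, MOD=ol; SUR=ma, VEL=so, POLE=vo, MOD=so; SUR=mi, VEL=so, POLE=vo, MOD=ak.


cell SUR=ma, VEL=so, POLE=vo, MOD=lu:
underlying: fof-talmegol-zu-a-ti
1. f -> v, k -> g, s -> z, t -> d / V _ V: fires at position(s) 15: foftalmegolzuadi
2. 0 -> i / C _ C: inserts after position(s) 3, 6, 11: fofitalimegolizuadi
surface: fofitalimegolizuadi

cell SUR=ri, VEL=so, POLE=vo, MOD=ak:
underlying: fof-talmegol-zu-ov-u
1. f -> v, k -> g, s -> z, t -> d / V _ V: no change
2. 0 -> i / C _ C: inserts after position(s) 3, 6, 11: fofitalimegolizuovu
surface: fofitalimegolizuovu

cell SUR=ma, VEL=so, POLE=vo, MOD=ol:
underlying: fof-talmegol-zu-a-lat
1. f -> v, k -> g, s -> z, t -> d / V _ V: no change
2. 0 -> i / C _ C: inserts after position(s) 3, 6, 11: fofitalimegolizualat
surface: fofitalimegolizualat

cell SUR=ma, VEL=so, POLE=vo, MOD=so:
underlying: fof-talmegol-zu-a-n
1. f -> v, k -> g, s -> z, t -> d / V _ V: no change
2. 0 -> i / C _ C: inserts after position(s) 3, 6, 11: fofitalimegolizuan
surface: fofitalimegolizuan

cell SUR=mi, VEL=so, POLE=vo, MOD=ak:
underlying: fof-talmegol-zu-uf-u
1. f -> v, k -> g, s -> z, t -> d / V _ V: fires at position(s) 15: foftalmegolzuuvu
2. 0 -> i / C _ C: inserts after position(s) 3, 6, 11: fofitalimegolizuuvu
surface: fofitalimegolizuuvu


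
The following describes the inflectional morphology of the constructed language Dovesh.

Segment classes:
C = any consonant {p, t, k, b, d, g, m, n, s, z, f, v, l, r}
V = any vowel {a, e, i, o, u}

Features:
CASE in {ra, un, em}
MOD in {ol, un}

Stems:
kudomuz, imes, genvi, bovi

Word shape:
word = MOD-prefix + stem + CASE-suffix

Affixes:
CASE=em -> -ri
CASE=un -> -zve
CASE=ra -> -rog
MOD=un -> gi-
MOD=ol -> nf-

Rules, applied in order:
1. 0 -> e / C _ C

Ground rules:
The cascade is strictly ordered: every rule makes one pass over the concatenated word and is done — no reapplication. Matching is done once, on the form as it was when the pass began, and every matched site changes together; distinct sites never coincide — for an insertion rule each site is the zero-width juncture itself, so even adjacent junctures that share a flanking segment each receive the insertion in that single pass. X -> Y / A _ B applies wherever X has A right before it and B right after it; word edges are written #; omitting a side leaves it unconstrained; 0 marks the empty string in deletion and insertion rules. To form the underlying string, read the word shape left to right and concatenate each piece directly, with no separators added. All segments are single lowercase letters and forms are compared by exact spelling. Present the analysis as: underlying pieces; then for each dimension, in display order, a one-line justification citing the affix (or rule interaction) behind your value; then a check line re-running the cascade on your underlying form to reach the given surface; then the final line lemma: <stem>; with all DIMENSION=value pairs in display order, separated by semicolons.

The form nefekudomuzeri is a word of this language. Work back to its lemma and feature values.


underlying: nf-kudomuz-ri
CASE=em - signalled by the affix -ri
MOD=ol - signalled by the affix nf-
check: nfkudomuzri -> nefekudomuzeri
lemma: kudomuz; CASE=em; MOD=ol


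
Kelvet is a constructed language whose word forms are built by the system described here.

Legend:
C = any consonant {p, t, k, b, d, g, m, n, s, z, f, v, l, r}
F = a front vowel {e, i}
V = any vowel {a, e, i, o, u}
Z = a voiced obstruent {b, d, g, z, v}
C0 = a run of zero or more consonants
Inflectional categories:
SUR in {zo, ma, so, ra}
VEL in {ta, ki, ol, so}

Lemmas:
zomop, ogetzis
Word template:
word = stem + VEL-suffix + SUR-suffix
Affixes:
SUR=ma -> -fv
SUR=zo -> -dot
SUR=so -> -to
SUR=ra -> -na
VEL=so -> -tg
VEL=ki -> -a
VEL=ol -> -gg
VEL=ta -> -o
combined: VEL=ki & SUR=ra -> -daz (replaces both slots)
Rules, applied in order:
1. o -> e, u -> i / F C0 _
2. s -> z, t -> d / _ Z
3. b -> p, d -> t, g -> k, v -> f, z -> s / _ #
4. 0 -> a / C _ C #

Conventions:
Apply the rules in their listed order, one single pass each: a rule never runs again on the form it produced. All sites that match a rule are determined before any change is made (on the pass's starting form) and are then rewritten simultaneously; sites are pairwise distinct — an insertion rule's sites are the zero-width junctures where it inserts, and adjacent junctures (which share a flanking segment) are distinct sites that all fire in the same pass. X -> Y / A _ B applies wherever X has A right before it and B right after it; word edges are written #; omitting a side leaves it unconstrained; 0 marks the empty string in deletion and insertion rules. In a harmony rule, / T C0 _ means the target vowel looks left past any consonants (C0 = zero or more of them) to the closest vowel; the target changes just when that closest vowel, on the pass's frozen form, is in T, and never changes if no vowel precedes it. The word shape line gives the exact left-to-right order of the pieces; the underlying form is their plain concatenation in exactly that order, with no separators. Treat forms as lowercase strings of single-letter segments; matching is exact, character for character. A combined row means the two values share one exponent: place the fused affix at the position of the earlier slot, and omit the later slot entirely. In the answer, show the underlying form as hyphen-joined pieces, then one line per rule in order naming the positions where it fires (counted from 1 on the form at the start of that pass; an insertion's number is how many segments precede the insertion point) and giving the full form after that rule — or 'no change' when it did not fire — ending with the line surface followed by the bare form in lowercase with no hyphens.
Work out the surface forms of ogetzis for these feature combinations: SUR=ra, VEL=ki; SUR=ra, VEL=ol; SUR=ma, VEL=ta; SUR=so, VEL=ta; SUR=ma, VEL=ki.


cell SUR=ra, VEL=ki:
underlying: ogetzis-daz
1. o -> e, u -> i / F C0 _: no change
2. s -> z, t -> d / _ Z: fires at position(s) 4, 7: ogedzizdaz
3. b -> p, d -> t, g -> k, v -> f, z -> s / _ #: fires at position(s) 10: ogedzizdas
4. 0 -> a / C _ C #: no change
surface: ogedzizdas

cell SUR=ra, VEL=ol:
underlying: ogetzis-gg-na
1. o -> e, u -> i / F C0 _: no change
2. s -> z, t -> d / _ Z: fires at position(s) 4, 7: ogedzizggna
3. b -> p, d -> t, g -> k, v -> f, z -> s / _ #: no change
4. 0 -> a / C _ C #: no change
surface: ogedzizggna

cell SUR=ma, VEL=ta:
underlying: ogetzis-o-fv
1. o -> e, u -> i / F C0 _: fires at position(s) 8: ogetzisefv
2. s -> z, t -> d / _ Z: fires at position(s) 4: ogedzisefv
3. b -> p, d -> t, g -> k, v -> f, z -> s / _ #: fires at position(s) 10: ogedziseff
4. 0 -> a / C _ C #: inserts after position(s) 9: ogedzisefaf
surface: ogedzisefaf

cell SUR=so, VEL=ta:
underlying: ogetzis-o-to
1. o -> e, u -> i / F C0 _: fires at position(s) 8: ogetziseto
2. s -> z, t -> d / _ Z: fires at position(s) 4: ogedziseto
3. b -> p, d -> t, g -> k, v -> f, z -> s / _ #: no change
4. 0 -> a / C _ C #: no change
surface: ogedziseto

cell SUR=ma, VEL=ki:
underlying: ogetzis-a-fv
1. o -> e, u -> i / F C0 _: no change
2. s -> z, t -> d / _ Z: fires at position(s) 4: ogedzisafv
3. b -> p, d -> t, g -> k, v -> f, z -> s / _ #: fires at position(s) 10: ogedzisaff
4. 0 -> a / C _ C #: inserts after position(s) 9: ogedzisafaf
surface: ogedzisafaf


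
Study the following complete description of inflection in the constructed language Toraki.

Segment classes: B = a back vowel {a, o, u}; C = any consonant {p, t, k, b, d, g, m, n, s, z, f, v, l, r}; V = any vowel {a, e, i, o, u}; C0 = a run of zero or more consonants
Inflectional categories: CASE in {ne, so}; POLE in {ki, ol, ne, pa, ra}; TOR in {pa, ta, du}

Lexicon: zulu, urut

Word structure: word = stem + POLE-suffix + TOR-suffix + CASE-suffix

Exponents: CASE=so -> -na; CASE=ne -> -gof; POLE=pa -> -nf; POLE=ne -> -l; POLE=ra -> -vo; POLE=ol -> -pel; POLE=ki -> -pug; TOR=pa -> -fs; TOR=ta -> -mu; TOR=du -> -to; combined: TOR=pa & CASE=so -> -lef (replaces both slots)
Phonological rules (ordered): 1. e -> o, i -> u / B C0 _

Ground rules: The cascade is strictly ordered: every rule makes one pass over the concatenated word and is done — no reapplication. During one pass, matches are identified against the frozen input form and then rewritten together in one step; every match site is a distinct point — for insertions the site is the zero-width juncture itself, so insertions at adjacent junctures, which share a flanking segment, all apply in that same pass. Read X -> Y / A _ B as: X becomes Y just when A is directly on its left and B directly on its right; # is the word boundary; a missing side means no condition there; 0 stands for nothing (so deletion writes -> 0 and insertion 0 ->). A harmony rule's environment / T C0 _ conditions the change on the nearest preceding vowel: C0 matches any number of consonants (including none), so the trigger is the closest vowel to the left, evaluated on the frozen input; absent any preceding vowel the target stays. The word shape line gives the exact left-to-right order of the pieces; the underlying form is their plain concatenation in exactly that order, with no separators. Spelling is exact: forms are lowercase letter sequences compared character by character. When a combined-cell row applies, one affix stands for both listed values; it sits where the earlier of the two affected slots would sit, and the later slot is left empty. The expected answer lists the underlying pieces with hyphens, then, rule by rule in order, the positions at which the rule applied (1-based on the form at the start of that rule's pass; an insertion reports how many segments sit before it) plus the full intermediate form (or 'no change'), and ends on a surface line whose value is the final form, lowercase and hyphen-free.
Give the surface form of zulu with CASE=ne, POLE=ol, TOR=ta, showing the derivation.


underlying: zulu-pel-mu-gof
1. e -> o, i -> u / B C0 _: fires at position(s) 6: zulupolmugof
surface: zulupolmugof


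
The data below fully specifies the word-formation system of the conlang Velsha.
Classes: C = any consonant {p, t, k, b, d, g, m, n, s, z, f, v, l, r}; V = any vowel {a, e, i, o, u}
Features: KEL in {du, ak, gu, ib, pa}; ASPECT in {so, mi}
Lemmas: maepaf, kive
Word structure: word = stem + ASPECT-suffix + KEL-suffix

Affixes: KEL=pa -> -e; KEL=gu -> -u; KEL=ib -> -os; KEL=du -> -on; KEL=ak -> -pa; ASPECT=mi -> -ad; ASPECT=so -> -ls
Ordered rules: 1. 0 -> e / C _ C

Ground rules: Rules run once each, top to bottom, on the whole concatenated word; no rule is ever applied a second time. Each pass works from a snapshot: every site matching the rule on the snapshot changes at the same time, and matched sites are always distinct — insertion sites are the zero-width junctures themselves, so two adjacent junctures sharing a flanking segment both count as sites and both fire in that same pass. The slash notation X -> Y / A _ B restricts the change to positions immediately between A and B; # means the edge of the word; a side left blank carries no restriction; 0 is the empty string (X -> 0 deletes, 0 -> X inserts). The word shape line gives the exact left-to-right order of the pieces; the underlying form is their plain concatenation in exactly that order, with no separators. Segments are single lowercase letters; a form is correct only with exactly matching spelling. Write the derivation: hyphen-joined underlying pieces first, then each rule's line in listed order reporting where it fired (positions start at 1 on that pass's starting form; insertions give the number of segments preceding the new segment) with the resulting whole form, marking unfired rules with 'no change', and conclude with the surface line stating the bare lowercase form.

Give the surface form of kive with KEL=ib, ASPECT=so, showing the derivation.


underlying: kive-ls-os
1. 0 -> e / C _ C: inserts after position(s) 5: kivelesos
surface: kivelesos


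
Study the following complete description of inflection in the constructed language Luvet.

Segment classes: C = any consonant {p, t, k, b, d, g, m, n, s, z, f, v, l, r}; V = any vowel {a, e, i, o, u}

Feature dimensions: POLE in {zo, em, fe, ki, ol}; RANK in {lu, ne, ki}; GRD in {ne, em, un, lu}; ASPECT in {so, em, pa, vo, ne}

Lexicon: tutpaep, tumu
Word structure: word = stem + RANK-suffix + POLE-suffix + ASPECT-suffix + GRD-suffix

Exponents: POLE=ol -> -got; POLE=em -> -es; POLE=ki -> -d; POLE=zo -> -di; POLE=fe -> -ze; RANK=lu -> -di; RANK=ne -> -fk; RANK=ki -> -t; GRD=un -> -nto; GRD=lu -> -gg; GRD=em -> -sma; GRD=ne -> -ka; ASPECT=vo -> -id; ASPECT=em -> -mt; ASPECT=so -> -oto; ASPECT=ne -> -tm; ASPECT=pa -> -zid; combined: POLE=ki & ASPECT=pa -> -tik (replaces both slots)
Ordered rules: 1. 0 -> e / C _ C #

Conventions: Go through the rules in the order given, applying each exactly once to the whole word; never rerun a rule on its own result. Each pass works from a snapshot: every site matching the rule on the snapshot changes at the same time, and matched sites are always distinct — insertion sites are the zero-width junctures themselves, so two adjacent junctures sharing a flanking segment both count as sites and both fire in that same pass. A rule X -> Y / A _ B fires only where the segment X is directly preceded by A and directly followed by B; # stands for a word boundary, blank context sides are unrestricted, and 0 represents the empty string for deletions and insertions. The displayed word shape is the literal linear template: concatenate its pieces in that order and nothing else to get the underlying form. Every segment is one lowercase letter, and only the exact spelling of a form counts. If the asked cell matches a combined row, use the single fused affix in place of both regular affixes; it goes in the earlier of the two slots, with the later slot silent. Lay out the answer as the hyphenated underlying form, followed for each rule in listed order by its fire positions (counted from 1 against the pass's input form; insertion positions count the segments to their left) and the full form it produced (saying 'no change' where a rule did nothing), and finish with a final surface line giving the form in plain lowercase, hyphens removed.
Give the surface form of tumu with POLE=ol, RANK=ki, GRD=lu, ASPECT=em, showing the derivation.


underlying: tumu-t-got-mt-gg
1. 0 -> e / C _ C #: inserts after position(s) 11: tumutgotmtgeg
surface: tumutgotmtgeg


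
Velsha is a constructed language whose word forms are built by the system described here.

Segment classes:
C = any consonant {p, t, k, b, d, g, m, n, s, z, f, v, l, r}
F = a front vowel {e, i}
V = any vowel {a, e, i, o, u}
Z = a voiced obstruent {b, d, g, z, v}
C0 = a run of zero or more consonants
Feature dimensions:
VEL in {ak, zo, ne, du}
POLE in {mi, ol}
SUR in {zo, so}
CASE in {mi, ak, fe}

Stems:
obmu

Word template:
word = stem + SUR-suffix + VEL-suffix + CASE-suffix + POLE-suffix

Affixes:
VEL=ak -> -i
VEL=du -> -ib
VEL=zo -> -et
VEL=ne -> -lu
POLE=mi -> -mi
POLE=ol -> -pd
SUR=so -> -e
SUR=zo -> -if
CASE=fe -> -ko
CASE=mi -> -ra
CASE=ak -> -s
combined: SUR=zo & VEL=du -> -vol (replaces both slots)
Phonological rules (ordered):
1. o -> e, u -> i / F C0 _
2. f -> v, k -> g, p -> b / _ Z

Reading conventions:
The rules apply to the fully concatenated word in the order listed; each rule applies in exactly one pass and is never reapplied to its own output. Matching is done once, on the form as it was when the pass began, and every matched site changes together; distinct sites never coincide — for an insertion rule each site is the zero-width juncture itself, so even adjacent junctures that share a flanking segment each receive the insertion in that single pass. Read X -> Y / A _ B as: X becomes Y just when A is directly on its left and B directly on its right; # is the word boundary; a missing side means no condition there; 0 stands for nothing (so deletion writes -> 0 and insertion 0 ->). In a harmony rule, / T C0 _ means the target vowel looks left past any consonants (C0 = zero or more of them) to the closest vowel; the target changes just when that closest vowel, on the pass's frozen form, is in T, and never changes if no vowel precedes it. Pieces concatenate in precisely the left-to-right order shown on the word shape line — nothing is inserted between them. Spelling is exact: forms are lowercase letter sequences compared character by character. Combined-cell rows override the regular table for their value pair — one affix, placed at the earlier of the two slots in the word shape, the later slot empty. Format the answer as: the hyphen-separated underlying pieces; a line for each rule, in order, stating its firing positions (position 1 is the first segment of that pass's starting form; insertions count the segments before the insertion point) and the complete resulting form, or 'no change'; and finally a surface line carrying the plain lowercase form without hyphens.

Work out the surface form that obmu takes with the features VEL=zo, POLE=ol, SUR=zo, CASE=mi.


underlying: obmu-if-et-ra-pd
1. o -> e, u -> i / F C0 _: no change
2. f -> v, k -> g, p -> b / _ Z: fires at position(s) 11: obmuifetrabd
surface: obmuifetrabd


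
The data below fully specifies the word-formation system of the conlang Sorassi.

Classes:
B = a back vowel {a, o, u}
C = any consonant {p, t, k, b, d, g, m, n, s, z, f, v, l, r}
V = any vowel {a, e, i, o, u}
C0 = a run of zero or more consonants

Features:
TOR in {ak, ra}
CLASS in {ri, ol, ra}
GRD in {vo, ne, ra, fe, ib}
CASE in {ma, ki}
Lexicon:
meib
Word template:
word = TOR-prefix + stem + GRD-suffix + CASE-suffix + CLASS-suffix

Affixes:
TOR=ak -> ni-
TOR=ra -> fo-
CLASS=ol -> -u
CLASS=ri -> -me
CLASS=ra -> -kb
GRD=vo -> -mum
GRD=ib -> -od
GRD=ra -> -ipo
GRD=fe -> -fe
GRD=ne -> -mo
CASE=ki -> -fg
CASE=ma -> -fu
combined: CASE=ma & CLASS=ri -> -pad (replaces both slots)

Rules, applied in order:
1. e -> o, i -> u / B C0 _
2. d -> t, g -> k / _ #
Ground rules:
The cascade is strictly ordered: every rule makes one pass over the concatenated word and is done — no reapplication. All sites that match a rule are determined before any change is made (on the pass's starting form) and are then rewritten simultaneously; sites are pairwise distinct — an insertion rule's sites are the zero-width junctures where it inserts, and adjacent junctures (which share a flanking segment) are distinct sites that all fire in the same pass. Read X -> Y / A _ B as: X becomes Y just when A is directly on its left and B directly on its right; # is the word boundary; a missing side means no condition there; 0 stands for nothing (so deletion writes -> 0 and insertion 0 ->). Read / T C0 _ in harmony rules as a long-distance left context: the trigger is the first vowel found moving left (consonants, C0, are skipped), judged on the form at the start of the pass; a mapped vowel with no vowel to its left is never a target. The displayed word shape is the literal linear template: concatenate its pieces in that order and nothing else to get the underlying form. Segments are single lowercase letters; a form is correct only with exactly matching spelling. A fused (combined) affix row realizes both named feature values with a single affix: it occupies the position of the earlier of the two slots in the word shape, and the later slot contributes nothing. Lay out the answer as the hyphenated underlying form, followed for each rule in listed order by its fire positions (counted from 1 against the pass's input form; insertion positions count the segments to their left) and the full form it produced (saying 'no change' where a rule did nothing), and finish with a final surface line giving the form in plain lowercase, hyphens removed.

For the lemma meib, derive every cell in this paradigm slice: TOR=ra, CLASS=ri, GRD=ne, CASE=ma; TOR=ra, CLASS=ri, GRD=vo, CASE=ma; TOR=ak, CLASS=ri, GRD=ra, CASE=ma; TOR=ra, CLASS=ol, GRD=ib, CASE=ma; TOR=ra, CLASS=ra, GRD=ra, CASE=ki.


cell TOR=ra, CLASS=ri, GRD=ne, CASE=ma:
underlying: fo-meib-mo-pad
1. e -> o, i -> u / B C0 _: fires at position(s) 4: fomoibmopad
2. d -> t, g -> k / _ #: fires at position(s) 11: fomoibmopat
surface: fomoibmopat

cell TOR=ra, CLASS=ri, GRD=vo, CASE=ma:
underlying: fo-meib-mum-pad
1. e -> o, i -> u / B C0 _: fires at position(s) 4: fomoibmumpad
2. d -> t, g -> k / _ #: fires at position(s) 12: fomoibmumpat
surface: fomoibmumpat

cell TOR=ak, CLASS=ri, GRD=ra, CASE=ma:
underlying: ni-meib-ipo-pad
1. e -> o, i -> u / B C0 _: no change
2. d -> t, g -> k / _ #: fires at position(s) 12: nimeibipopat
surface: nimeibipopat

cell TOR=ra, CLASS=ol, GRD=ib, CASE=ma:
underlying: fo-meib-od-fu-u
1. e -> o, i -> u / B C0 _: fires at position(s) 4: fomoibodfuu
2. d -> t, g -> k / _ #: no change
surface: fomoibodfuu

cell TOR=ra, CLASS=ra, GRD=ra, CASE=ki:
underlying: fo-meib-ipo-fg-kb
1. e -> o, i -> u / B C0 _: fires at position(s) 4: fomoibipofgkb
2. d -> t, g -> k / _ #: no change
surface: fomoibipofgkb


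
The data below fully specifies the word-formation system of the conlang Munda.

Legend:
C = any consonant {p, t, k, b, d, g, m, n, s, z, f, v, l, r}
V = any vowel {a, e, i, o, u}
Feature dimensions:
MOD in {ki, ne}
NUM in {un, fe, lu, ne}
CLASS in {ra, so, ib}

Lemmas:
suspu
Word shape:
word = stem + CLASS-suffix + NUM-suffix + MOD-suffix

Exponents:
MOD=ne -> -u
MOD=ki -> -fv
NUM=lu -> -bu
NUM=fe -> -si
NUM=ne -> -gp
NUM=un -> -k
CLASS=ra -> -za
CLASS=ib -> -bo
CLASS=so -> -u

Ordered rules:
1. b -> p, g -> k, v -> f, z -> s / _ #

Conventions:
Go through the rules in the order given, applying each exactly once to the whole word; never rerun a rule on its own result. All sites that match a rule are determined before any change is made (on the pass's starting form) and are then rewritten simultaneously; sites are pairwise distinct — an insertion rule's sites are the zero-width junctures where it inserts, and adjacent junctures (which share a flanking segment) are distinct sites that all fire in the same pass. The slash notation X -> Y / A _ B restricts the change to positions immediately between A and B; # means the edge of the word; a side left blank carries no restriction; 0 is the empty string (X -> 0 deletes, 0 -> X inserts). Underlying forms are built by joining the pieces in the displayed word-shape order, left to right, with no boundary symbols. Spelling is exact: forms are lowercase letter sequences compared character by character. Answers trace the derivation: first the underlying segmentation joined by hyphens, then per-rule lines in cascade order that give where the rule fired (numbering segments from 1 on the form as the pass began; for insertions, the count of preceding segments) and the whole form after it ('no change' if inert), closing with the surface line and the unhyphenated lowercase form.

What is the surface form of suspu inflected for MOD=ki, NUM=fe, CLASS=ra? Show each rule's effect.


underlying: suspu-za-si-fv
1. b -> p, g -> k, v -> f, z -> s / _ #: fires at position(s) 11: suspuzasiff
surface: suspuzasiff


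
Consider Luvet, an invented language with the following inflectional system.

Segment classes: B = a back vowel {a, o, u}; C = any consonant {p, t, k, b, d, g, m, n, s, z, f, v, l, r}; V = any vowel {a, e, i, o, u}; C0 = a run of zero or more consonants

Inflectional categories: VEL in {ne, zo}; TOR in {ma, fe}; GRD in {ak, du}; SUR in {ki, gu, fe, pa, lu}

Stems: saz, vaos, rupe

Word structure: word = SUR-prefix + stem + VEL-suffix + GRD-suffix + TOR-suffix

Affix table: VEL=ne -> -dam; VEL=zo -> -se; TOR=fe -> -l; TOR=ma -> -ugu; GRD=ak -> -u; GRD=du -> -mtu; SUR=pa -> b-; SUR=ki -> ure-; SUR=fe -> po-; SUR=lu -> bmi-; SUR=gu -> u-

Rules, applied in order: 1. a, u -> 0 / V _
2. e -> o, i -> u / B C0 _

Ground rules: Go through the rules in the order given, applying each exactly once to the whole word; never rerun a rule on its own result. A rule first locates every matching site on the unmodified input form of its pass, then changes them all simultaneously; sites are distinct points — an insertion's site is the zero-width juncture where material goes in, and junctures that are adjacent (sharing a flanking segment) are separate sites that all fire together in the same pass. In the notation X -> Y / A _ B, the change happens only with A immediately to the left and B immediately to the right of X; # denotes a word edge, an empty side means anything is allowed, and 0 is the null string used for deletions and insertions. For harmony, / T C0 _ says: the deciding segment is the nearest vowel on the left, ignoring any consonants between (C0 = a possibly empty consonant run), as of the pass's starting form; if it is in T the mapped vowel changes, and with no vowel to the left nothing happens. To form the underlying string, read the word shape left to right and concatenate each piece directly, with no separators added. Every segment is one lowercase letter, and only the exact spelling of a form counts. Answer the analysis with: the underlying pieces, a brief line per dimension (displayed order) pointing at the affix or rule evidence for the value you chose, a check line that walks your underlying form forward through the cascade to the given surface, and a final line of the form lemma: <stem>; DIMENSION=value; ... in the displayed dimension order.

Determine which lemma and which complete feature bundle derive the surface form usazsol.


underlying: u-saz-se-u-l
VEL=zo - signalled by the affix -se
TOR=fe - signalled by the affix -l
GRD=ak - signalled by the affix -u
SUR=gu - signalled by the affix u-
check: usazseul -> usazsel -> usazsol
lemma: saz; VEL=zo; TOR=fe; GRD=ak; SUR=gu


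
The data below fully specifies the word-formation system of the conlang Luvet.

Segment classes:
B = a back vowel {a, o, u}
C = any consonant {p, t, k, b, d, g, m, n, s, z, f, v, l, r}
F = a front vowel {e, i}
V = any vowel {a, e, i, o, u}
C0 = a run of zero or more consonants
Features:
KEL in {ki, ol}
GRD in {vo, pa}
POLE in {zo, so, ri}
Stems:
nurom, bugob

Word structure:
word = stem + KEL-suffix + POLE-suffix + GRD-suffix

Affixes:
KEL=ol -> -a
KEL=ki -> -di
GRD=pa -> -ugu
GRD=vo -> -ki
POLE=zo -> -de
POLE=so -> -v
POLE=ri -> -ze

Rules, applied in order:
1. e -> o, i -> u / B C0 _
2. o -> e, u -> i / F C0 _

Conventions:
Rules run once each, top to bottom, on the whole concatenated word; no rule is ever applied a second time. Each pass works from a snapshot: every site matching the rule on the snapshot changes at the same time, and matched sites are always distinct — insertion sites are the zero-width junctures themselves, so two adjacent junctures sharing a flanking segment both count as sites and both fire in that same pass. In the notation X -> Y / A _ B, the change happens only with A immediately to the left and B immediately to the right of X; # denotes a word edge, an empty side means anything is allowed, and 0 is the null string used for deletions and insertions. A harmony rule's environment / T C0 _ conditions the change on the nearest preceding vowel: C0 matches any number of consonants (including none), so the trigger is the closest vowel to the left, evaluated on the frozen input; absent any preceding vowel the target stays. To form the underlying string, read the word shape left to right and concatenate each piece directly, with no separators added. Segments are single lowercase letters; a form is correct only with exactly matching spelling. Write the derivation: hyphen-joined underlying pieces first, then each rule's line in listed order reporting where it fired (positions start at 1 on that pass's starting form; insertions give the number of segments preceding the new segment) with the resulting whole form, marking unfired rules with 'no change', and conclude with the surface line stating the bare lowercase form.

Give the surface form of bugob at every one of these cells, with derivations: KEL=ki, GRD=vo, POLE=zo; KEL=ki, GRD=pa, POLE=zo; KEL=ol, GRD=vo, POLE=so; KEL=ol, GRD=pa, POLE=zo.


cell KEL=ki, GRD=vo, POLE=zo:
underlying: bugob-di-de-ki
1. e -> o, i -> u / B C0 _: fires at position(s) 7: bugobdudeki
2. o -> e, u -> i / F C0 _: no change
surface: bugobdudeki

cell KEL=ki, GRD=pa, POLE=zo:
underlying: bugob-di-de-ugu
1. e -> o, i -> u / B C0 _: fires at position(s) 7: bugobdudeugu
2. o -> e, u -> i / F C0 _: fires at position(s) 10: bugobdudeigu
surface: bugobdudeigu

cell KEL=ol, GRD=vo, POLE=so:
underlying: bugob-a-v-ki
1. e -> o, i -> u / B C0 _: fires at position(s) 9: bugobavku
2. o -> e, u -> i / F C0 _: no change
surface: bugobavku

cell KEL=ol, GRD=pa, POLE=zo:
underlying: bugob-a-de-ugu
1. e -> o, i -> u / B C0 _: fires at position(s) 8: bugobadougu
2. o -> e, u -> i / F C0 _: no change
surface: bugobadougu
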